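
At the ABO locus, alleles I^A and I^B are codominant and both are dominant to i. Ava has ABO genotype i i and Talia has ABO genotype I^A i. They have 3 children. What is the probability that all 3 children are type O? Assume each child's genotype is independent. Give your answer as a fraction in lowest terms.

1/8

ABO cross i i × I^A i → 1/2 O, 1/2 A.
So P(type O) = 1/2 per child.
All 3 independent: (1/2)^3 = 1/8.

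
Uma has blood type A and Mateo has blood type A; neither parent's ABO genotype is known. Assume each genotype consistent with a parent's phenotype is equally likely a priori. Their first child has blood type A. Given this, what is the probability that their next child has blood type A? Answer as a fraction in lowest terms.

Possible genotypes: Uma ∈ {I^A I^A, I^A i}; Mateo ∈ {I^A I^A, I^A i}.
Weight each parental genotype pair by prior × P(type-A child):
  I^A I^A × I^A I^A: posterior weight 4/15; P(next child type A) = 1.
  I^A I^A × I^A i: posterior weight 4/15; P(next child type A) = 1.
  I^A i × I^A I^A: posterior weight 4/15; P(next child type A) = 1.
  I^A i × I^A i: posterior weight 1/5; P(next child type A) = 3/4.
Weighted sum = 19/20.

19/20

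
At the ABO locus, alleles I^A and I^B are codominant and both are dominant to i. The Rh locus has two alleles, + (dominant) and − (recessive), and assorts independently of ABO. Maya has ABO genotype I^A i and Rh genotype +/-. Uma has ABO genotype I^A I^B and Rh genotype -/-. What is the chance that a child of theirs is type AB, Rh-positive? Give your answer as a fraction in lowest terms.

ABO cross I^A i × I^A I^B → offspring phenotypes: 1/2 A, 1/4 B, 1/4 AB.
Rh cross +/- × -/- → 1/2 Rh+, 1/2 Rh-.
Independent loci: P(type AB, Rh-positive) = 1/4 × 1/2 = 1/8.

1/8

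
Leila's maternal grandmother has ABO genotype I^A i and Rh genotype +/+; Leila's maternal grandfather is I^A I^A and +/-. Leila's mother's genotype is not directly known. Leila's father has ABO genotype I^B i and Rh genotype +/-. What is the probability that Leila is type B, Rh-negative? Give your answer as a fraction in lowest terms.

Leila's mother's ABO genotype from I^A i × I^A I^A: 1/2 I^A I^A, 1/2 I^A i.
Crossing each possibility with the father I^B i and summing P(type B): 1/2·0 + 1/2·1/4 = 1/8.
Similarly for Rh via the mother's Rh distribution: P(Rh-) = 1/8.
Independent loci: 1/8 × 1/8 = 1/64.

1/64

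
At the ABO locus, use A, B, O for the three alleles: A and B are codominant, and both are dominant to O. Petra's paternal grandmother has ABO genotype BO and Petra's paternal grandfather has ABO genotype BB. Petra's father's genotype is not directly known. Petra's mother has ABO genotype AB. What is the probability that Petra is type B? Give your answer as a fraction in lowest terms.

1/2

Petra's father's ABO genotype from BO × BB: 1/2 BB, 1/2 BO.
Crossing each possibility with the mother AB and summing P(type B): 1/2·1/2 + 1/2·1/2 = 1/2.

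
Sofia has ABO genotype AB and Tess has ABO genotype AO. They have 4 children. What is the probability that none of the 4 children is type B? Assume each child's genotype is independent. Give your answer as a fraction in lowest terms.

ABO cross AB × AO → 1/2 A, 1/4 B, 1/4 AB.
So P(type B) = 1/4 per child.
P(not type B) = 3/4 for one child; (3/4)^4 = 81/256.

81/256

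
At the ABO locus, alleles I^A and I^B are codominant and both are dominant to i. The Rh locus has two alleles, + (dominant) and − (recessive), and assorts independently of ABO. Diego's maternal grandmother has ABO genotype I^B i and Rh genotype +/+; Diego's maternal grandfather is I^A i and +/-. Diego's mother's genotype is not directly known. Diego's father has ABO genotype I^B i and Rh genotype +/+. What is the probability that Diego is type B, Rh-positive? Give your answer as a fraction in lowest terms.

Diego's mother's ABO genotype from I^B i × I^A i: 1/4 I^A I^B, 1/4 I^A i, 1/4 I^B i, 1/4 i i.
Crossing each possibility with the father I^B i and summing P(type B): 1/4·1/2 + 1/4·1/4 + 1/4·3/4 + 1/4·1/2 = 1/2.
Similarly for Rh via the mother's Rh distribution: P(Rh+) = 1.
Independent loci: 1/2 × 1 = 1/2.

1/2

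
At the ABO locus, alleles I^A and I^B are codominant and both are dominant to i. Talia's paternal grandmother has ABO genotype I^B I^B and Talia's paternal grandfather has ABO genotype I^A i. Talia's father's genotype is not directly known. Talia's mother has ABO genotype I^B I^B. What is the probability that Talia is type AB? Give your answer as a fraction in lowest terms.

1/4

Talia's father's ABO genotype from I^B I^B × I^A i: 1/2 I^A I^B, 1/2 I^B i.
Crossing each possibility with the mother I^B I^B and summing P(type AB): 1/2·1/2 + 1/2·0 = 1/4.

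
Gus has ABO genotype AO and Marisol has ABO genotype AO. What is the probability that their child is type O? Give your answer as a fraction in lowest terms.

ABO cross AO × AO → offspring phenotypes: 1/4 O, 3/4 A.
So P(type O) = 1/4.

1/4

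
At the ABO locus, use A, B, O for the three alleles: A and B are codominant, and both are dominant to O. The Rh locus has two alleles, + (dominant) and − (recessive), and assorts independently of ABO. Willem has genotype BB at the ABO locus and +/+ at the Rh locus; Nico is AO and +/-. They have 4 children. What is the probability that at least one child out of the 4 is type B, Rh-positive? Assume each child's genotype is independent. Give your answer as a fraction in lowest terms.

ABO cross BB × AO → 1/2 B, 1/2 AB.
Rh cross +/+ × +/- → 1 Rh+; so P(type B, Rh-positive) = 1/2 × 1 = 1/2 per child.
P(none) = (1/2)^4 = 1/16; P(at least one) = 1 − 1/16 = 15/16.

15/16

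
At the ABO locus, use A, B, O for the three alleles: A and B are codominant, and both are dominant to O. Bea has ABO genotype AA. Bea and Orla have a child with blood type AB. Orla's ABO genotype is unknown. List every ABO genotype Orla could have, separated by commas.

For each candidate genotype of Orla, check whether crossing it with AA can produce every observed child phenotype.
  AA → possible child types {A} ✗
  AB → possible child types {A, AB} ✓
  AO → possible child types {A} ✗
  BB → possible child types {AB} ✓
  BO → possible child types {A, AB} ✓
  OO → possible child types {A} ✗

AB, BB, BO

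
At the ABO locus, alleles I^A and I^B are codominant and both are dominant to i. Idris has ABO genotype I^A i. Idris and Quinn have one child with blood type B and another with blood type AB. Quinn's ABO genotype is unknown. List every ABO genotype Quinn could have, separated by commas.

I^A I^B, I^B I^B, I^B i

For each candidate genotype of Quinn, check whether crossing it with I^A i can produce every observed child phenotype.
  I^A I^A → possible child types {A} ✗
  I^A I^B → possible child types {A, B, AB} ✓
  I^A i → possible child types {O, A} ✗
  I^B I^B → possible child types {B, AB} ✓
  I^B i → possible child types {O, A, B, AB} ✓
  i i → possible child types {O, A} ✗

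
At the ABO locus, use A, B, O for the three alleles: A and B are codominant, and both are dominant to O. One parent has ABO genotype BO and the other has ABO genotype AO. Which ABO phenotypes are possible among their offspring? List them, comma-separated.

Gametes from BO × AO give offspring ABO genotypes AB, AO, BO, OO, i.e. phenotypes O, A, B, AB.

O, A, B, AB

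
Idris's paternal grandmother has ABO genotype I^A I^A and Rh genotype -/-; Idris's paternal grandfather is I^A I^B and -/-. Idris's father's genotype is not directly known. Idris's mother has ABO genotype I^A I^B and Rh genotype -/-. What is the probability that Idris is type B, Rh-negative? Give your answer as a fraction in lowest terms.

1/8

Idris's father's ABO genotype from I^A I^A × I^A I^B: 1/2 I^A I^A, 1/2 I^A I^B.
Crossing each possibility with the mother I^A I^B and summing P(type B): 1/2·0 + 1/2·1/4 = 1/8.
Similarly for Rh via the father's Rh distribution: P(Rh-) = 1.
Independent loci: 1/8 × 1 = 1/8.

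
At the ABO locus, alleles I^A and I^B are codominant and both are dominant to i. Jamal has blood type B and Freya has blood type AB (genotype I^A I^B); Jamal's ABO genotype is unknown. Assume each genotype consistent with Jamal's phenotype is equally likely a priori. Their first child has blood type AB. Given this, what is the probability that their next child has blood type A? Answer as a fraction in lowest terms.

1/12

Possible genotypes: Jamal ∈ {I^B I^B, I^B i}; Freya ∈ {I^A I^B}.
Weight each parental genotype pair by prior × P(type-AB child):
  I^B I^B × I^A I^B: posterior weight 2/3; P(next child type A) = 0.
  I^B i × I^A I^B: posterior weight 1/3; P(next child type A) = 1/4.
Weighted sum = 1/12.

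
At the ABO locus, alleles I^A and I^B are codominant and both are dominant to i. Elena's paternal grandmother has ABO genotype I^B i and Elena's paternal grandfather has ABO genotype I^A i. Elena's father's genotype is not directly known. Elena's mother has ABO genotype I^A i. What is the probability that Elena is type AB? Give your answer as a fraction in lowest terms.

Elena's father's ABO genotype from I^B i × I^A i: 1/4 I^A I^B, 1/4 I^A i, 1/4 I^B i, 1/4 i i.
Crossing each possibility with the mother I^A i and summing P(type AB): 1/4·1/4 + 1/4·0 + 1/4·1/4 + 1/4·0 = 1/8.

1/8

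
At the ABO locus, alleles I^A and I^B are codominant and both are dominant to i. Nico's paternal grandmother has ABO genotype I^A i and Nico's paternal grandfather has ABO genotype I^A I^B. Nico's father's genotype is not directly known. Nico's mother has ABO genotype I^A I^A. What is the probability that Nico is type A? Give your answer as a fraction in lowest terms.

Nico's father's ABO genotype from I^A i × I^A I^B: 1/4 I^A I^A, 1/4 I^A I^B, 1/4 I^A i, 1/4 I^B i.
Crossing each possibility with the mother I^A I^A and summing P(type A): 1/4·1 + 1/4·1/2 + 1/4·1 + 1/4·1/2 = 3/4.

3/4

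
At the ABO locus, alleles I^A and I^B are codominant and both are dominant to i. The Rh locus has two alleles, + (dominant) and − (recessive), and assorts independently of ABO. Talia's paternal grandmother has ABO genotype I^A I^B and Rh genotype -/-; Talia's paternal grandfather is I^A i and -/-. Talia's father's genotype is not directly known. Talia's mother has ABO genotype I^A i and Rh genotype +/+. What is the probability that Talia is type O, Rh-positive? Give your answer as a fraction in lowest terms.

Talia's father's ABO genotype from I^A I^B × I^A i: 1/4 I^A I^A, 1/4 I^A I^B, 1/4 I^A i, 1/4 I^B i.
Crossing each possibility with the mother I^A i and summing P(type O): 1/4·0 + 1/4·0 + 1/4·1/4 + 1/4·1/4 = 1/8.
Similarly for Rh via the father's Rh distribution: P(Rh+) = 1.
Independent loci: 1/8 × 1 = 1/8.

1/8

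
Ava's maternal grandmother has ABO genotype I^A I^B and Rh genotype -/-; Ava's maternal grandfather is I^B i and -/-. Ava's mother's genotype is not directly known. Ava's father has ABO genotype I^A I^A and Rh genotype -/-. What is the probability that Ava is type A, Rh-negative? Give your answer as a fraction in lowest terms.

Ava's mother's ABO genotype from I^A I^B × I^B i: 1/4 I^A I^B, 1/4 I^A i, 1/4 I^B I^B, 1/4 I^B i.
Crossing each possibility with the father I^A I^A and summing P(type A): 1/4·1/2 + 1/4·1 + 1/4·0 + 1/4·1/2 = 1/2.
Similarly for Rh via the mother's Rh distribution: P(Rh-) = 1.
Independent loci: 1/2 × 1 = 1/2.

1/2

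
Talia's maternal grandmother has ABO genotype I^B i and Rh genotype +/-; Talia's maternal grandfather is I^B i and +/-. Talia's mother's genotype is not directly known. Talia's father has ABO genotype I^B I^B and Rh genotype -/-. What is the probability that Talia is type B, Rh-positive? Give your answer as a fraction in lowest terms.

1/2

Talia's mother's ABO genotype from I^B i × I^B i: 1/4 I^B I^B, 1/2 I^B i, 1/4 i i.
Crossing each possibility with the father I^B I^B and summing P(type B): 1/4·1 + 1/2·1 + 1/4·1 = 1.
Similarly for Rh via the mother's Rh distribution: P(Rh+) = 1/2.
Independent loci: 1 × 1/2 = 1/2.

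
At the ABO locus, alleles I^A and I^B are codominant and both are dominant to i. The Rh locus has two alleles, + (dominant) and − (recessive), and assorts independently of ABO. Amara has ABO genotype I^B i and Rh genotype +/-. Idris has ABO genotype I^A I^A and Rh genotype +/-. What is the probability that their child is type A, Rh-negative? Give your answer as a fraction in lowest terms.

ABO cross I^B i × I^A I^A → offspring phenotypes: 1/2 A, 1/2 AB.
Rh cross +/- × +/- → 3/4 Rh+, 1/4 Rh-.
Independent loci: P(type A, Rh-negative) = 1/2 × 1/4 = 1/8.

1/8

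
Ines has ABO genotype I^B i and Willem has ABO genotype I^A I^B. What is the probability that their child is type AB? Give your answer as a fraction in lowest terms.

1/4

ABO cross I^B i × I^A I^B → offspring phenotypes: 1/4 A, 1/2 B, 1/4 AB.
So P(type AB) = 1/4.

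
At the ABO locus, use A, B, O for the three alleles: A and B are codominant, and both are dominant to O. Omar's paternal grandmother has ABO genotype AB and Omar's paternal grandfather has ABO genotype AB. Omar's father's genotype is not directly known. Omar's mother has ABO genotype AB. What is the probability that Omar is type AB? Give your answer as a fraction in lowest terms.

Omar's father's ABO genotype from AB × AB: 1/4 AA, 1/2 AB, 1/4 BB.
Crossing each possibility with the mother AB and summing P(type AB): 1/4·1/2 + 1/2·1/2 + 1/4·1/2 = 1/2.

1/2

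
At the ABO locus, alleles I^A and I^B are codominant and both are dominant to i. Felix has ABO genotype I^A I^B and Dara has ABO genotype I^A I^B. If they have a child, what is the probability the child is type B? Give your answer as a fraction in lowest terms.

ABO cross I^A I^B × I^A I^B → offspring phenotypes: 1/4 A, 1/4 B, 1/2 AB.
So P(type B) = 1/4.

1/4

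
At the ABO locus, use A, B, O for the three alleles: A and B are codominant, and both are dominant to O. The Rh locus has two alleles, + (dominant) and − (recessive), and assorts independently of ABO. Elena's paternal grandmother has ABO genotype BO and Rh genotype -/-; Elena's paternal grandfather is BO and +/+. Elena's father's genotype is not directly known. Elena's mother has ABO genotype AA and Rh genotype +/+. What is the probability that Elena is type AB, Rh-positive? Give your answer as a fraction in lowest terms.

Elena's father's ABO genotype from BO × BO: 1/4 BB, 1/2 BO, 1/4 OO.
Crossing each possibility with the mother AA and summing P(type AB): 1/4·1 + 1/2·1/2 + 1/4·0 = 1/2.
Similarly for Rh via the father's Rh distribution: P(Rh+) = 1.
Independent loci: 1/2 × 1 = 1/2.

1/2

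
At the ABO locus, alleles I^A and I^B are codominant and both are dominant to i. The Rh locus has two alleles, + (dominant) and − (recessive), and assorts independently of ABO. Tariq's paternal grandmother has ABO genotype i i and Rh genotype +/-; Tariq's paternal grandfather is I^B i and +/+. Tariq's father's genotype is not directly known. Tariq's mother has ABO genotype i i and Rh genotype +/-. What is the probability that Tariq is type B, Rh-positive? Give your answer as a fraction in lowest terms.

Tariq's father's ABO genotype from i i × I^B i: 1/2 I^B i, 1/2 i i.
Crossing each possibility with the mother i i and summing P(type B): 1/2·1/2 + 1/2·0 = 1/4.
Similarly for Rh via the father's Rh distribution: P(Rh+) = 7/8.
Independent loci: 1/4 × 7/8 = 7/32.

7/32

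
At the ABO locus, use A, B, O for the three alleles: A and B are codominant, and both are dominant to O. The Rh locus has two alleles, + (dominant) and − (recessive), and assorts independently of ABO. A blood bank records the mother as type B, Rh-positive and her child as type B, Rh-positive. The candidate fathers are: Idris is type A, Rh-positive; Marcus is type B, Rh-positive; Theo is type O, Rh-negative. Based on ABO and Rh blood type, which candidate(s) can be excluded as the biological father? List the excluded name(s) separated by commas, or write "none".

none

A candidate is excluded only if no genotype consistent with his phenotype could produce a type B, Rh-positive child with a type B, Rh-positive mother.
Every candidate has at least one consistent genotype combination, so none can be excluded.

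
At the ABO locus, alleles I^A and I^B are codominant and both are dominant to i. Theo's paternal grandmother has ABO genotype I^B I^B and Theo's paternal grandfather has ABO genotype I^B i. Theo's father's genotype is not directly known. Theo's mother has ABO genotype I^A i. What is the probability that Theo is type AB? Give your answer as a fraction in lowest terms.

Theo's father's ABO genotype from I^B I^B × I^B i: 1/2 I^B I^B, 1/2 I^B i.
Crossing each possibility with the mother I^A i and summing P(type AB): 1/2·1/2 + 1/2·1/4 = 3/8.

3/8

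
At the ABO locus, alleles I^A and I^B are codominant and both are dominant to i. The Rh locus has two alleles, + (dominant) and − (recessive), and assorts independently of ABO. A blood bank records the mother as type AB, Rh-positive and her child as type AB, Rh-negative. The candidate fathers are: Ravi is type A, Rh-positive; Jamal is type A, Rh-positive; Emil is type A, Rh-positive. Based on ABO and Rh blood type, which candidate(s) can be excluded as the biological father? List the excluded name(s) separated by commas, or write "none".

none

A candidate is excluded only if no genotype consistent with his phenotype could produce a type AB, Rh-negative child with a type AB, Rh-positive mother.
Every candidate has at least one consistent genotype combination, so none can be excluded.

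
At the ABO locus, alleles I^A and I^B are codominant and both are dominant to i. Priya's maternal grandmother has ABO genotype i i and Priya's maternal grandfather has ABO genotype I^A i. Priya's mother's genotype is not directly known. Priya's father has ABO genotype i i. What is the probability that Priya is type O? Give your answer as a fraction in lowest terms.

3/4

Priya's mother's ABO genotype from i i × I^A i: 1/2 I^A i, 1/2 i i.
Crossing each possibility with the father i i and summing P(type O): 1/2·1/2 + 1/2·1 = 3/4.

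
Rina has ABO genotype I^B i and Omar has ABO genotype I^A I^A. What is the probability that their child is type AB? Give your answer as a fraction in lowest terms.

1/2

ABO cross I^B i × I^A I^A → offspring phenotypes: 1/2 A, 1/2 AB.
So P(type AB) = 1/2.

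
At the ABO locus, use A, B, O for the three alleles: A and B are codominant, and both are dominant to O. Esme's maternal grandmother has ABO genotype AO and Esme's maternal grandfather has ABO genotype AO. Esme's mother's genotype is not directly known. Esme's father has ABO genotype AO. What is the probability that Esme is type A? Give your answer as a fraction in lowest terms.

Esme's mother's ABO genotype from AO × AO: 1/4 AA, 1/2 AO, 1/4 OO.
Crossing each possibility with the father AO and summing P(type A): 1/4·1 + 1/2·3/4 + 1/4·1/2 = 3/4.

3/4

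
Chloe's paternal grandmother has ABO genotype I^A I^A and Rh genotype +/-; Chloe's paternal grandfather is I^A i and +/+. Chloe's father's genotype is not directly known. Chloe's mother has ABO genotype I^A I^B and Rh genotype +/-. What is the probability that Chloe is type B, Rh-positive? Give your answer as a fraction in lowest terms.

Chloe's father's ABO genotype from I^A I^A × I^A i: 1/2 I^A I^A, 1/2 I^A i.
Crossing each possibility with the mother I^A I^B and summing P(type B): 1/2·0 + 1/2·1/4 = 1/8.
Similarly for Rh via the father's Rh distribution: P(Rh+) = 7/8.
Independent loci: 1/8 × 7/8 = 7/64.

7/64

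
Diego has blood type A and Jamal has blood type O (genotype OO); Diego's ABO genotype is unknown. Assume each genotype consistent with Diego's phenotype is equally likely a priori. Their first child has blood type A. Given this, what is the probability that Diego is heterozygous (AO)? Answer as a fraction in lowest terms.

Possible genotypes: Diego ∈ {AA, AO}; Jamal ∈ {OO}.
Weight each parental genotype pair by prior × P(type-A child):
  AA × OO: posterior weight 2/3.
  AO × OO: posterior weight 1/3.
Sum the posterior weight over pairs where Diego is AO: 1/3.

1/3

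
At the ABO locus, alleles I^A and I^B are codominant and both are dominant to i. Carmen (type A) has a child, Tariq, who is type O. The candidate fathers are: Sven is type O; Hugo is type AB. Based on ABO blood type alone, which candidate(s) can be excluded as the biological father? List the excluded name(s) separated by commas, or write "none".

A candidate is excluded only if no genotype consistent with his phenotype could produce a type O child with a type A mother.
Hugo (type AB): no genotype consistent with that phenotype can produce a type-O child with a type-A mother.

Hugo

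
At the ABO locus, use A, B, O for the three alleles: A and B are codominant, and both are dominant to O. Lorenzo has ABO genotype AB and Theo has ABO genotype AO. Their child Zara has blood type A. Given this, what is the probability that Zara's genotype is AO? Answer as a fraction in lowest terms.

1/2

Cross AB × AO → 1/4 AA, 1/4 AB, 1/4 AO, 1/4 BO.
Type-A genotypes among offspring: AA (1/4), AO (1/4); total 1/2.
P(AO | type A) = (1/4) / (1/2) = 1/2.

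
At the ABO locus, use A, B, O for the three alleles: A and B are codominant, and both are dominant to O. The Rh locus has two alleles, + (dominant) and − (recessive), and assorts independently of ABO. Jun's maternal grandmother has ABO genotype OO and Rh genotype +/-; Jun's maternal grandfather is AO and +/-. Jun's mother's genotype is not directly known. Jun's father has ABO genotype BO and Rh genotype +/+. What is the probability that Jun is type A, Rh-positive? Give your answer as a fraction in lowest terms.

1/8

Jun's mother's ABO genotype from OO × AO: 1/2 AO, 1/2 OO.
Crossing each possibility with the father BO and summing P(type A): 1/2·1/4 + 1/2·0 = 1/8.
Similarly for Rh via the mother's Rh distribution: P(Rh+) = 1.
Independent loci: 1/8 × 1 = 1/8.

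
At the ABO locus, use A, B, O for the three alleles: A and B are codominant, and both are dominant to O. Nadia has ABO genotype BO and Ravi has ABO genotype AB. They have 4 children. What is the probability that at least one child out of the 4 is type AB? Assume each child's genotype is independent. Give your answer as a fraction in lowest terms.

175/256

ABO cross BO × AB → 1/4 A, 1/2 B, 1/4 AB.
So P(type AB) = 1/4 per child.
P(none) = (3/4)^4 = 81/256; P(at least one) = 1 − 81/256 = 175/256.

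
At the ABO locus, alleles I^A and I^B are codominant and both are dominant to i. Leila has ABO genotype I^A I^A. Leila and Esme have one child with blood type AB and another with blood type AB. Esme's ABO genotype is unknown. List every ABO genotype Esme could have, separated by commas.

I^A I^B, I^B I^B, I^B i

For each candidate genotype of Esme, check whether crossing it with I^A I^A can produce every observed child phenotype.
  I^A I^A → possible child types {A} ✗
  I^A I^B → possible child types {A, AB} ✓
  I^A i → possible child types {A} ✗
  I^B I^B → possible child types {AB} ✓
  I^B i → possible child types {A, AB} ✓
  i i → possible child types {A} ✗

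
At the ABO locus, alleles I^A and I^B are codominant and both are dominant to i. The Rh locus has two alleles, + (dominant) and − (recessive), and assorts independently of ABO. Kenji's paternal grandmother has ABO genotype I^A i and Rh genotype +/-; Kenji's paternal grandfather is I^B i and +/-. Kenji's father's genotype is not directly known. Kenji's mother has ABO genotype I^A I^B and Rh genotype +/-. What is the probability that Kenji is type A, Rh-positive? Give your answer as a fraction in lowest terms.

9/32

Kenji's father's ABO genotype from I^A i × I^B i: 1/4 I^A I^B, 1/4 I^A i, 1/4 I^B i, 1/4 i i.
Crossing each possibility with the mother I^A I^B and summing P(type A): 1/4·1/4 + 1/4·1/2 + 1/4·1/4 + 1/4·1/2 = 3/8.
Similarly for Rh via the father's Rh distribution: P(Rh+) = 3/4.
Independent loci: 3/8 × 3/4 = 9/32.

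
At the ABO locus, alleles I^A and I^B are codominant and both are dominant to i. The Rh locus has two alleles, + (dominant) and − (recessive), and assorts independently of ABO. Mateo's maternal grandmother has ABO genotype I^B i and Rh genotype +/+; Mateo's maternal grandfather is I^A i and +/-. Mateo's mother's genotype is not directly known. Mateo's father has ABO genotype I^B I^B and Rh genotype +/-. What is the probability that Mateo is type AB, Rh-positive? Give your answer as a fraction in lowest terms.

7/32

Mateo's mother's ABO genotype from I^B i × I^A i: 1/4 I^A I^B, 1/4 I^A i, 1/4 I^B i, 1/4 i i.
Crossing each possibility with the father I^B I^B and summing P(type AB): 1/4·1/2 + 1/4·1/2 + 1/4·0 + 1/4·0 = 1/4.
Similarly for Rh via the mother's Rh distribution: P(Rh+) = 7/8.
Independent loci: 1/4 × 7/8 = 7/32.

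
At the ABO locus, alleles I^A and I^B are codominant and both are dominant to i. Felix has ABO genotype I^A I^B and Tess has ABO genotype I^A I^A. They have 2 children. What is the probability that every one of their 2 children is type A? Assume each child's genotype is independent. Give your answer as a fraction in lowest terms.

1/4

ABO cross I^A I^B × I^A I^A → 1/2 A, 1/2 AB.
So P(type A) = 1/2 per child.
All 2 independent: (1/2)^2 = 1/4.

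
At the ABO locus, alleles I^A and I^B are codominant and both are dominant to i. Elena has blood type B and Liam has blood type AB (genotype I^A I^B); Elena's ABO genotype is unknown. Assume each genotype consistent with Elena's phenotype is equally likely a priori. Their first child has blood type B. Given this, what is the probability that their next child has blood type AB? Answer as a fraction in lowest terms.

Possible genotypes: Elena ∈ {I^B I^B, I^B i}; Liam ∈ {I^A I^B}.
Weight each parental genotype pair by prior × P(type-B child):
  I^B I^B × I^A I^B: posterior weight 1/2; P(next child type AB) = 1/2.
  I^B i × I^A I^B: posterior weight 1/2; P(next child type AB) = 1/4.
Weighted sum = 3/8.

3/8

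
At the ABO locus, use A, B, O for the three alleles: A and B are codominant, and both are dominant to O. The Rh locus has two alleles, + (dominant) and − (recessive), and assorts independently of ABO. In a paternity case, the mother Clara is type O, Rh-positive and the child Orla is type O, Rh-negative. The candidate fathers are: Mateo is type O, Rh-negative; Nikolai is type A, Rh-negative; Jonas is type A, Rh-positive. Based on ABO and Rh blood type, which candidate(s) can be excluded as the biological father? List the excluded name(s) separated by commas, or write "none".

none

A candidate is excluded only if no genotype consistent with his phenotype could produce a type O, Rh-negative child with a type O, Rh-positive mother.
Every candidate has at least one consistent genotype combination, so none can be excluded.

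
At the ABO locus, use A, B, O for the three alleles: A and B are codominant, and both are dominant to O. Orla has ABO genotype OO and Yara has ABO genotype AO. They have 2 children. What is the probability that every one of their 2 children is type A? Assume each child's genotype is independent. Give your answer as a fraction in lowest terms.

ABO cross OO × AO → 1/2 O, 1/2 A.
So P(type A) = 1/2 per child.
All 2 independent: (1/2)^2 = 1/4.

1/4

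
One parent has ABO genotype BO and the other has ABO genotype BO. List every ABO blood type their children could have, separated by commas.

Gametes from BO × BO give offspring ABO genotypes BB, BO, OO, i.e. phenotypes O, B.

O, B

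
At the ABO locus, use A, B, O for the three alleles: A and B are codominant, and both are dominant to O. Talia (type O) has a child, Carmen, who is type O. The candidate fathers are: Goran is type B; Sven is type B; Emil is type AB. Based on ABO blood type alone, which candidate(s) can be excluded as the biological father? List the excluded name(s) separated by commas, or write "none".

Emil

A candidate is excluded only if no genotype consistent with his phenotype could produce a type O child with a type O mother.
Emil (type AB): no genotype consistent with that phenotype can produce a type-O child with a type-O mother.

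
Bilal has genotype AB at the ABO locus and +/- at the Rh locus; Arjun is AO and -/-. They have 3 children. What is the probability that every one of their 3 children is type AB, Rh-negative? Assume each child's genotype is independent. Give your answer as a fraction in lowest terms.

ABO cross AB × AO → 1/2 A, 1/4 B, 1/4 AB.
Rh cross +/- × -/- → 1/2 Rh+, 1/2 Rh-; so P(type AB, Rh-negative) = 1/4 × 1/2 = 1/8 per child.
All 3 independent: (1/8)^3 = 1/512.

1/512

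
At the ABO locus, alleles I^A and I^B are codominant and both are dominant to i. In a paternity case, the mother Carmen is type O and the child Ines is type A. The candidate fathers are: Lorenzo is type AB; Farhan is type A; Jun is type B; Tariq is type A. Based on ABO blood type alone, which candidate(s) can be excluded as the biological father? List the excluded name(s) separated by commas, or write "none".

Jun

A candidate is excluded only if no genotype consistent with his phenotype could produce a type A child with a type O mother.
Jun (type B): no genotype consistent with that phenotype can produce a type-A child with a type-O mother.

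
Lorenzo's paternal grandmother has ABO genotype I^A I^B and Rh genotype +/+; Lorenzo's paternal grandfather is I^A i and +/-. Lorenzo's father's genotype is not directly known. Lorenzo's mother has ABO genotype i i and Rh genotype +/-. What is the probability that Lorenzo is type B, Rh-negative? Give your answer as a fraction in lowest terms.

Lorenzo's father's ABO genotype from I^A I^B × I^A i: 1/4 I^A I^A, 1/4 I^A I^B, 1/4 I^A i, 1/4 I^B i.
Crossing each possibility with the mother i i and summing P(type B): 1/4·0 + 1/4·1/2 + 1/4·0 + 1/4·1/2 = 1/4.
Similarly for Rh via the father's Rh distribution: P(Rh-) = 1/8.
Independent loci: 1/4 × 1/8 = 1/32.

1/32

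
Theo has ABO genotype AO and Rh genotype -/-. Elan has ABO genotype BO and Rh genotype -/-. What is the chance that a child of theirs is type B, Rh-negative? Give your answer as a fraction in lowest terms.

ABO cross AO × BO → offspring phenotypes: 1/4 O, 1/4 A, 1/4 B, 1/4 AB.
Rh cross -/- × -/- → 1 Rh-.
Independent loci: P(type B, Rh-negative) = 1/4 × 1 = 1/4.

1/4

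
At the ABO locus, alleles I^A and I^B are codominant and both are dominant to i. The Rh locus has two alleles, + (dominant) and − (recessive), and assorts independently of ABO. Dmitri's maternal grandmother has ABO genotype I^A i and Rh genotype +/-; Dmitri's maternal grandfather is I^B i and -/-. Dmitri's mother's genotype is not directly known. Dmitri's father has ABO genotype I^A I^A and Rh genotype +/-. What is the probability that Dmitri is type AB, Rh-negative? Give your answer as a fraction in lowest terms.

Dmitri's mother's ABO genotype from I^A i × I^B i: 1/4 I^A I^B, 1/4 I^A i, 1/4 I^B i, 1/4 i i.
Crossing each possibility with the father I^A I^A and summing P(type AB): 1/4·1/2 + 1/4·0 + 1/4·1/2 + 1/4·0 = 1/4.
Similarly for Rh via the mother's Rh distribution: P(Rh-) = 3/8.
Independent loci: 1/4 × 3/8 = 3/32.

3/32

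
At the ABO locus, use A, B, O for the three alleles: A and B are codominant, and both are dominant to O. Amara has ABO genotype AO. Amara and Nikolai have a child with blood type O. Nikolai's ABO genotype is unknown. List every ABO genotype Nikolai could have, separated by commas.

AO, BO, OO

For each candidate genotype of Nikolai, check whether crossing it with AO can produce every observed child phenotype.
  AA → possible child types {A} ✗
  AB → possible child types {A, B, AB} ✗
  AO → possible child types {O, A} ✓
  BB → possible child types {B, AB} ✗
  BO → possible child types {O, A, B, AB} ✓
  OO → possible child types {O, A} ✓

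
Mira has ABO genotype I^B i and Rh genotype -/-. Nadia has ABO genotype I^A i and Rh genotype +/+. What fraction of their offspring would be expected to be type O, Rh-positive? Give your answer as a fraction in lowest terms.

ABO cross I^B i × I^A i → offspring phenotypes: 1/4 O, 1/4 A, 1/4 B, 1/4 AB.
Rh cross -/- × +/+ → 1 Rh+.
Independent loci: P(type O, Rh-positive) = 1/4 × 1 = 1/4.

1/4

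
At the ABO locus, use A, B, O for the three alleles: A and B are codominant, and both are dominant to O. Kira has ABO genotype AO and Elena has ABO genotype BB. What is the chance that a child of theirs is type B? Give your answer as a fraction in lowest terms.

1/2

ABO cross AO × BB → offspring phenotypes: 1/2 B, 1/2 AB.
So P(type B) = 1/2.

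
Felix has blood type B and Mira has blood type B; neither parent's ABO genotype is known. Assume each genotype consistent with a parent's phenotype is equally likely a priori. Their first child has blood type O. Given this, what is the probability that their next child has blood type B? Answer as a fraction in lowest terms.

Possible genotypes: Felix ∈ {I^B I^B, I^B i}; Mira ∈ {I^B I^B, I^B i}.
Weight each parental genotype pair by prior × P(type-O child):
  I^B i × I^B i: posterior weight 1; P(next child type B) = 3/4.
Weighted sum = 3/4.

3/4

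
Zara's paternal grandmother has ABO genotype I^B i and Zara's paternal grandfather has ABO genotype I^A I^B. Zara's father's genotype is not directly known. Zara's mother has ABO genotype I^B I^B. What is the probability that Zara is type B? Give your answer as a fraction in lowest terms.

Zara's father's ABO genotype from I^B i × I^A I^B: 1/4 I^A I^B, 1/4 I^A i, 1/4 I^B I^B, 1/4 I^B i.
Crossing each possibility with the mother I^B I^B and summing P(type B): 1/4·1/2 + 1/4·1/2 + 1/4·1 + 1/4·1 = 3/4.

3/4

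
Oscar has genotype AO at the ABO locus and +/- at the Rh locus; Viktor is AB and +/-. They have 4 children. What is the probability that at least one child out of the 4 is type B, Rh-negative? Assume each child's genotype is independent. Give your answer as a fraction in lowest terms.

14911/65536

ABO cross AO × AB → 1/2 A, 1/4 B, 1/4 AB.
Rh cross +/- × +/- → 3/4 Rh+, 1/4 Rh-; so P(type B, Rh-negative) = 1/4 × 1/4 = 1/16 per child.
P(none) = (15/16)^4 = 50625/65536; P(at least one) = 1 − 50625/65536 = 14911/65536.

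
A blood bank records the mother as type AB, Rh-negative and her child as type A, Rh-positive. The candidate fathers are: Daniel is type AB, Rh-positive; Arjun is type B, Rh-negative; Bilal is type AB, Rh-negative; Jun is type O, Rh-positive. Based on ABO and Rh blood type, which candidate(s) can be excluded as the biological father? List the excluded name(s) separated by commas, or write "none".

Arjun, Bilal

A candidate is excluded only if no genotype consistent with his phenotype could produce a type A, Rh-positive child with a type AB, Rh-negative mother.
Arjun (type B, Rh-): no genotype consistent with that phenotype can produce a type-A Rh+ child with a type-AB mother.
Bilal (type AB, Rh-): no genotype consistent with that phenotype can produce a type-A Rh+ child with a type-AB mother.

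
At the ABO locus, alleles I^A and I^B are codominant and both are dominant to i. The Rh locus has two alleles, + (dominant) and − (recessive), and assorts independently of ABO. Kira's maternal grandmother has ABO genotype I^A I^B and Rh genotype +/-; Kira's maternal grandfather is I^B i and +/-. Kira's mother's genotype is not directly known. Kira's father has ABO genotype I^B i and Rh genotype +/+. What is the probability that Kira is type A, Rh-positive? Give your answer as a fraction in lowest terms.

Kira's mother's ABO genotype from I^A I^B × I^B i: 1/4 I^A I^B, 1/4 I^A i, 1/4 I^B I^B, 1/4 I^B i.
Crossing each possibility with the father I^B i and summing P(type A): 1/4·1/4 + 1/4·1/4 + 1/4·0 + 1/4·0 = 1/8.
Similarly for Rh via the mother's Rh distribution: P(Rh+) = 1.
Independent loci: 1/8 × 1 = 1/8.

1/8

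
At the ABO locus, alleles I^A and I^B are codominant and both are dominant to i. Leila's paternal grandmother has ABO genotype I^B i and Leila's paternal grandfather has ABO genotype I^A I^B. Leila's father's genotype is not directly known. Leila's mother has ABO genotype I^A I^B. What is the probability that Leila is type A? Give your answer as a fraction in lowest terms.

1/4

Leila's father's ABO genotype from I^B i × I^A I^B: 1/4 I^A I^B, 1/4 I^A i, 1/4 I^B I^B, 1/4 I^B i.
Crossing each possibility with the mother I^A I^B and summing P(type A): 1/4·1/4 + 1/4·1/2 + 1/4·0 + 1/4·1/4 = 1/4.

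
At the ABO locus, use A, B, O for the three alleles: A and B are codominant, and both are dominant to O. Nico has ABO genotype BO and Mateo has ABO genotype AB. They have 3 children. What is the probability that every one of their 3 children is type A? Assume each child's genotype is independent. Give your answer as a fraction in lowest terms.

ABO cross BO × AB → 1/4 A, 1/2 B, 1/4 AB.
So P(type A) = 1/4 per child.
All 3 independent: (1/4)^3 = 1/64.

1/64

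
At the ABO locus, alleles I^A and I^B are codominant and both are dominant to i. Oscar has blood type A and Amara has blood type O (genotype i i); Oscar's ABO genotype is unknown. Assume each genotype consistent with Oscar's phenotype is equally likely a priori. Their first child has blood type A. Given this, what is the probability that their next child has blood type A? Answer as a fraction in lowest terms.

Possible genotypes: Oscar ∈ {I^A I^A, I^A i}; Amara ∈ {i i}.
Weight each parental genotype pair by prior × P(type-A child):
  I^A I^A × i i: posterior weight 2/3; P(next child type A) = 1.
  I^A i × i i: posterior weight 1/3; P(next child type A) = 1/2.
Weighted sum = 5/6.

5/6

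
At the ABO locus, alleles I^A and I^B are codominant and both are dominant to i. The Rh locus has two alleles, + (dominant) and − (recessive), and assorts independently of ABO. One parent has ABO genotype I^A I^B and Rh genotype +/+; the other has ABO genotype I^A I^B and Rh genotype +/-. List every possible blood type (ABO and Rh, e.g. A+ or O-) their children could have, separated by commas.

A+, B+, AB+

Gametes from I^A I^B × I^A I^B give offspring ABO genotypes I^A I^A, I^A I^B, I^B I^B, i.e. phenotypes A, B, AB.
Rh cross +/+ × +/- → phenotypes Rh+.
Combining independently: A+, B+, AB+.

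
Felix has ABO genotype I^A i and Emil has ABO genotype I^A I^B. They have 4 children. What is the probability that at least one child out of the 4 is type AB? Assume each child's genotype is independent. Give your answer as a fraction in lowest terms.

ABO cross I^A i × I^A I^B → 1/2 A, 1/4 B, 1/4 AB.
So P(type AB) = 1/4 per child.
P(none) = (3/4)^4 = 81/256; P(at least one) = 1 − 81/256 = 175/256.

175/256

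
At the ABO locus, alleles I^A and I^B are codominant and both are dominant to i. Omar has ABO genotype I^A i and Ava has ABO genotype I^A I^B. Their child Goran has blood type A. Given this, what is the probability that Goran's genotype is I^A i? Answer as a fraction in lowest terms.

1/2

Cross I^A i × I^A I^B → 1/4 I^A I^A, 1/4 I^A I^B, 1/4 I^A i, 1/4 I^B i.
Type-A genotypes among offspring: I^A I^A (1/4), I^A i (1/4); total 1/2.
P(I^A i | type A) = (1/4) / (1/2) = 1/2.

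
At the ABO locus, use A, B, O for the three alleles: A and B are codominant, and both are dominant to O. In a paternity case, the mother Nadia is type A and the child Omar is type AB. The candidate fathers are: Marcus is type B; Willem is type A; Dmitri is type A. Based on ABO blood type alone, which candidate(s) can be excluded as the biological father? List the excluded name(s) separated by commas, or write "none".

Willem, Dmitri

A candidate is excluded only if no genotype consistent with his phenotype could produce a type AB child with a type A mother.
Willem (type A): no genotype consistent with that phenotype can produce a type-AB child with a type-A mother.
Dmitri (type A): no genotype consistent with that phenotype can produce a type-AB child with a type-A mother.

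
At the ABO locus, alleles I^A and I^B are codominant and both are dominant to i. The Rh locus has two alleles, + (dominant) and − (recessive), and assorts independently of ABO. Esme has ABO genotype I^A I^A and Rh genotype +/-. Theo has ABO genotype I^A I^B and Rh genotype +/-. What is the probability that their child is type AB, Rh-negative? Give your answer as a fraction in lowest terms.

1/8

ABO cross I^A I^A × I^A I^B → offspring phenotypes: 1/2 A, 1/2 AB.
Rh cross +/- × +/- → 3/4 Rh+, 1/4 Rh-.
Independent loci: P(type AB, Rh-negative) = 1/2 × 1/4 = 1/8.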